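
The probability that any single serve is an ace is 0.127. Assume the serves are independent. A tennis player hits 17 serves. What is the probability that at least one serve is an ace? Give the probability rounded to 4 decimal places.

P(at least one) = 1 − P(none) = 1 − (1 − 0.127)^17
= 1 − 0.099367 = 0.900633

0.9006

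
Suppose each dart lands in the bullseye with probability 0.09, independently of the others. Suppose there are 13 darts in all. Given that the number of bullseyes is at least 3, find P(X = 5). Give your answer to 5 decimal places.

0.03392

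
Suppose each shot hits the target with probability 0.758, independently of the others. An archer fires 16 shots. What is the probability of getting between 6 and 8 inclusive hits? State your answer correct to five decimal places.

0.02223

X ~ Binomial(16, 0.758); P(6 ≤ X ≤ 8) = Σ C(16,k) p^k (1−p)^(16−k) over k:
  k=6: C(16,6)·0.758^6·0.242^10 = 0.0010464
  k=7: C(16,7)·0.758^7·0.242^9 = 0.0046822
  k=8: C(16,8)·0.758^8·0.242^8 = 0.0164989
Total = 0.0222275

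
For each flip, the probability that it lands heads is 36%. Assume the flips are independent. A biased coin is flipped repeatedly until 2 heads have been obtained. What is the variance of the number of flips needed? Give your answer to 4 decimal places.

Y = total flips until the second success; negative binomial with r=2, p=0.36.
Var(Y) = r(1−p)/p² = 2·0.64 / 0.36² = 9.876543

9.8765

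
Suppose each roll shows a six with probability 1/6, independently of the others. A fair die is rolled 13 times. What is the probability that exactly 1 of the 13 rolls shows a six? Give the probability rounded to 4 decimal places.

X ~ Binomial(n=13, p=0.166667).
P(X=1) = C(13,1) · p^1 · (1−p)^12
= 13 · 0.16667 · 0.11216 = 0.243006

0.2430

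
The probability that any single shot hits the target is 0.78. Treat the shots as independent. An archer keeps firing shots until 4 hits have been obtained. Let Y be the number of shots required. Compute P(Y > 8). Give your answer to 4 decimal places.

Needing more than 8 shots ⇔ fewer than 4 successes in the first 8. With X ~ Binomial(8, 0.78), P(Y > 8) = P(X ≤ 3).
  k=0: C(8,0)·0.78^0·0.22^8 = 0.000005
  k=1: C(8,1)·0.78^1·0.22^7 = 0.000156
  k=2: C(8,2)·0.78^2·0.22^6 = 0.001931
  k=3: C(8,3)·0.78^3·0.22^5 = 0.013696
P(X ≤ 3) = 0.015788

0.0158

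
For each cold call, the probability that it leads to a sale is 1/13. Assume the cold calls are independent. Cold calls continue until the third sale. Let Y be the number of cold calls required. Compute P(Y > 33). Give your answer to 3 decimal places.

0.529

Needing more than 33 cold calls ⇔ fewer than 3 successes in the first 33. With X ~ Binomial(33, 0.076923), P(Y > 33) = P(X ≤ 2).
  k=0: C(33,0)·0.076923^0·0.923077^33 = 0.07126
  k=1: C(33,1)·0.076923^1·0.923077^32 = 0.19597
  k=2: C(33,2)·0.076923^2·0.923077^31 = 0.26129
P(X ≤ 2) = 0.52852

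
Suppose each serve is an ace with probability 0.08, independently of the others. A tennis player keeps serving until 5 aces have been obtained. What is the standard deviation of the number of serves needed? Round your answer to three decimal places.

Y = total serves until the fifth success; negative binomial with r=5, p=0.08.
SD(Y) = √[r(1−p)/p²] = √(718.75000) = 26.80951

26.810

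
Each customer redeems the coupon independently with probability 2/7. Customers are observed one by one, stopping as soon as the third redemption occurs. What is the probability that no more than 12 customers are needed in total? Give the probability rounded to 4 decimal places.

0.7114

Finishing within 12 customers ⇔ at least 3 successes in the first 12. With X ~ Binomial(12, 0.285714), P(Y ≤ 12) = 1 − P(X ≤ 2).
  k=0: C(12,0)·0.285714^0·0.714286^12 = 0.017639
  k=1: C(12,1)·0.285714^1·0.714286^11 = 0.084665
  k=2: C(12,2)·0.285714^2·0.714286^10 = 0.186263
1 − 0.288567 = 0.711433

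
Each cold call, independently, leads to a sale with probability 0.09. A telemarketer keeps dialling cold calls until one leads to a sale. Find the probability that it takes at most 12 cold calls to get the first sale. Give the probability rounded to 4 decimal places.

0.6775

Y = number of cold calls to the first success; geometric, p = 0.09.
P(Y ≤ 12) = 1 − (1−p)^12 = 1 − 0.322475 = 0.677525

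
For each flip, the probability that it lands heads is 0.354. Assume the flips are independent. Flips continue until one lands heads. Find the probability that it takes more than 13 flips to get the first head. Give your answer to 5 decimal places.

0.00341

Y = number of flips to the first success; geometric, p = 0.354.
P(Y > 13) = P(first 13 all fail) = (1−p)^13 = 0.0034121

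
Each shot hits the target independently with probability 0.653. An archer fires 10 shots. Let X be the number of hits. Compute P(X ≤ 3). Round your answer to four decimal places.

0.0248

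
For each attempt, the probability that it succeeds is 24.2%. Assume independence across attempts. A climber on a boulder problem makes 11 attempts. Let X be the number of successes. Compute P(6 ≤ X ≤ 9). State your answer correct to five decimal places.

X ~ Binomial(11, 0.242); P(6 ≤ X ≤ 9) = Σ C(11,k) p^k (1−p)^(11−k) over k:
  k=6: C(11,6)·0.242^6·0.758^5 = 0.0232210
  k=7: C(11,7)·0.242^7·0.758^4 = 0.0052954
  k=8: C(11,8)·0.242^8·0.758^3 = 0.0008453
  k=9: C(11,9)·0.242^9·0.758^2 = 0.0000900
Total = 0.0294516

0.02945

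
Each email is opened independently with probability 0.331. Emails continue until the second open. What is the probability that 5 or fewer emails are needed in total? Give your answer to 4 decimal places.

Finishing within 5 emails ⇔ at least 2 successes in the first 5. With X ~ Binomial(5, 0.331), P(Y ≤ 5) = 1 − P(X ≤ 1).
  k=0: C(5,0)·0.331^0·0.669^5 = 0.134008
  k=1: C(5,1)·0.331^1·0.669^4 = 0.331514
1 − 0.465522 = 0.534478

0.5345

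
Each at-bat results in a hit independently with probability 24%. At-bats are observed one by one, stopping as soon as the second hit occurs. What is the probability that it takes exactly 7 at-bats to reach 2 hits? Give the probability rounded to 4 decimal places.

0.0876

Y = trial on which the second success occurs; negative binomial, r=2, p=0.24.
P(Y=7) = C(6,1) · p^2 · (1−p)^5
= 6 · 0.0576 · 0.25355 = 0.087628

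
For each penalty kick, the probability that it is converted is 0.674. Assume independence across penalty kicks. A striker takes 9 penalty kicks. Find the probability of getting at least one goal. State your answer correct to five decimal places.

0.99996

P(at least one) = 1 − P(none) = 1 − (1 − 0.674)^9
= 1 − 0.0000416 = 0.9999584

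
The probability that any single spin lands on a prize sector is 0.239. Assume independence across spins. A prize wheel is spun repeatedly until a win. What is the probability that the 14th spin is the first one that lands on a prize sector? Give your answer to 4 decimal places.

Geometric (trials to first success), p = 0.239.
P(Y = 14) = (1−p)^13 · p = 0.028708 · 0.239 = 0.006861

0.0069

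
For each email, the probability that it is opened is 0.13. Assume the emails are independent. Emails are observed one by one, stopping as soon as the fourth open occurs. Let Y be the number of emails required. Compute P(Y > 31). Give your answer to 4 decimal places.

0.4136

Needing more than 31 emails ⇔ fewer than 4 successes in the first 31. With X ~ Binomial(31, 0.13), P(Y > 31) = P(X ≤ 3).
  k=0: C(31,0)·0.13^0·0.87^31 = 0.013338
  k=1: C(31,1)·0.13^1·0.87^30 = 0.061785
  k=2: C(31,2)·0.13^2·0.87^29 = 0.138483
  k=3: C(31,3)·0.13^3·0.87^28 = 0.200032
P(X ≤ 3) = 0.413638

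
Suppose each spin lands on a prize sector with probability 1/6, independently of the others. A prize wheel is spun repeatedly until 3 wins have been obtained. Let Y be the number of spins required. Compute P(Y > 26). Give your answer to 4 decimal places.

0.1677

Needing more than 26 spins ⇔ fewer than 3 successes in the first 26. With X ~ Binomial(26, 0.166667), P(Y > 26) = P(X ≤ 2).
  k=0: C(26,0)·0.166667^0·0.833333^26 = 0.008735
  k=1: C(26,1)·0.166667^1·0.833333^25 = 0.045425
  k=2: C(26,2)·0.166667^2·0.833333^24 = 0.113561
P(X ≤ 2) = 0.167722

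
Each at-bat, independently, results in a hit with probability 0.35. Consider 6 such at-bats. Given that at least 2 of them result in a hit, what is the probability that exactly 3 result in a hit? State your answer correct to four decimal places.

0.3458

X ~ Binomial(6, 0.35). Want P(X=3 | X≥2) = P(X=3) / P(X≥2).
P(X=3) = C(6,3)·0.35^3·0.65^3 = 0.235491
P(X≥2) = 1 − 0.075419 − 0.243661 = 0.680920
Ratio = 0.235491 / 0.680920 = 0.345842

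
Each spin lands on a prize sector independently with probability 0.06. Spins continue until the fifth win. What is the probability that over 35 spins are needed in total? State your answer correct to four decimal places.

0.9437

Needing more than 35 spins ⇔ fewer than 5 successes in the first 35. With X ~ Binomial(35, 0.06), P(Y > 35) = P(X ≤ 4).
  k=0: C(35,0)·0.06^0·0.94^35 = 0.114677
  k=1: C(35,1)·0.06^1·0.94^34 = 0.256192
  k=2: C(35,2)·0.06^2·0.94^33 = 0.277996
  k=3: C(35,3)·0.06^3·0.94^32 = 0.195189
  k=4: C(35,4)·0.06^4·0.94^31 = 0.099671
P(X ≤ 4) = 0.943725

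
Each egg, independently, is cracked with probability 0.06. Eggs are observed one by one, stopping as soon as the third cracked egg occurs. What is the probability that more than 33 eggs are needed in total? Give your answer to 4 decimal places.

0.6823

Needing more than 33 eggs ⇔ fewer than 3 successes in the first 33. With X ~ Binomial(33, 0.06), P(Y > 33) = P(X ≤ 2).
  k=0: C(33,0)·0.06^0·0.94^33 = 0.129783
  k=1: C(33,1)·0.06^1·0.94^32 = 0.273374
  k=2: C(33,2)·0.06^2·0.94^31 = 0.279190
P(X ≤ 2) = 0.682347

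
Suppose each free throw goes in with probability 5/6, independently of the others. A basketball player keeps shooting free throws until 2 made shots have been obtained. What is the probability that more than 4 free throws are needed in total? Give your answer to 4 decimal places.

0.0162

Needing more than 4 free throws ⇔ fewer than 2 successes in the first 4. With X ~ Binomial(4, 0.833333), P(Y > 4) = P(X ≤ 1).
  k=0: C(4,0)·0.833333^0·0.166667^4 = 0.000772
  k=1: C(4,1)·0.833333^1·0.166667^3 = 0.015432
P(X ≤ 1) = 0.016204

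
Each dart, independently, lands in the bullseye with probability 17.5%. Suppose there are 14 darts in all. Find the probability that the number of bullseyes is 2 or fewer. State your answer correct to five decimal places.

X ~ Binomial(14, 0.175); P(X ≤ 2) = Σ C(14,k) p^k (1−p)^(14−k) over k:
  k=0: C(14,0)·0.175^0·0.825^14 = 0.0676636
  k=1: C(14,1)·0.175^1·0.825^13 = 0.2009405
  k=2: C(14,2)·0.175^2·0.825^12 = 0.2770543
Total = 0.5456584

0.54566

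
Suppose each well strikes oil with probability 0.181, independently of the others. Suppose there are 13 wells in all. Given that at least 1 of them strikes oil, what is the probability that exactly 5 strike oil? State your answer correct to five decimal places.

0.05469

X ~ Binomial(13, 0.181). Want P(X=5 | X≥1) = P(X=5) / P(X≥1).
P(X=5) = C(13,5)·0.181^5·0.819^8 = 0.0506107
P(X≥1) = 1 − 0.0745917 = 0.9254083
Ratio = 0.0506107 / 0.9254083 = 0.0546902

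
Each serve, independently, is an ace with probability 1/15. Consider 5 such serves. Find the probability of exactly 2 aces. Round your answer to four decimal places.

X ~ Binomial(n=5, p=0.066667).
P(X=2) = C(5,2) · p^2 · (1−p)^3
= 10 · 0.0044444 · 0.81304 = 0.036135

0.0361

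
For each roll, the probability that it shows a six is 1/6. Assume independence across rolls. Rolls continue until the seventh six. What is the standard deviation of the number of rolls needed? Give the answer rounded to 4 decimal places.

Y = total rolls until the seventh success; negative binomial with r=7, p=0.166667.
SD(Y) = √[r(1−p)/p²] = √(210.000000) = 14.491377

14.4914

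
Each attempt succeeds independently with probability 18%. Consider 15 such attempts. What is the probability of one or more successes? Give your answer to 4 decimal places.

P(at least one) = 1 − P(none) = 1 − (1 − 0.18)^15
= 1 − 0.050957 = 0.949043

0.9490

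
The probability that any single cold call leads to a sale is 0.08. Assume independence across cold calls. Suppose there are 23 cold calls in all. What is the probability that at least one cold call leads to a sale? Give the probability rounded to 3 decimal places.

0.853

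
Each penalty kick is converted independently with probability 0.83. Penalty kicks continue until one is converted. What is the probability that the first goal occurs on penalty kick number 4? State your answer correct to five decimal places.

0.00408

Geometric (trials to first success), p = 0.83.
P(Y = 4) = (1−p)^3 · p = 0.004913 · 0.83 = 0.0040778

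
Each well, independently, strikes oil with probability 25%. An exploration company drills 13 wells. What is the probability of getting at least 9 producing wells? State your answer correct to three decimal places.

X ~ Binomial(13, 0.25); P(X ≥ 9) = Σ C(13,k) p^k (1−p)^(13−k) over k:
  k=9: C(13,9)·0.25^9·0.75^4 = 0.00086
  k=10: C(13,10)·0.25^10·0.75^3 = 0.00012
  k=11: C(13,11)·0.25^11·0.75^2 = 0.00001
  k=12: C(13,12)·0.25^12·0.75^1 = 0.00000
  k=13: C(13,13)·0.25^13·0.75^0 = 0.00000
Total = 0.00099

0.001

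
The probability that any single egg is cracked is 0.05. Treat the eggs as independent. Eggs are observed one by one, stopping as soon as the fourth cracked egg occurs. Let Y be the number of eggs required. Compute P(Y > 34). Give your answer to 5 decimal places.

0.91187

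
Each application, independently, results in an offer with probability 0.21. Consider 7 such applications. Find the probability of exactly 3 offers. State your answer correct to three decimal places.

0.126

X ~ Binomial(n=7, p=0.21).
P(X=3) = C(7,3) · p^3 · (1−p)^4
= 35 · 0.009261 · 0.3895 = 0.12625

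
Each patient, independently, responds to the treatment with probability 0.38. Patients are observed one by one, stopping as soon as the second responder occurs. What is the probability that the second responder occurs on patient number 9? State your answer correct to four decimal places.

Y = trial on which the second success occurs; negative binomial, r=2, p=0.38.
P(Y=9) = C(8,1) · p^2 · (1−p)^7
= 8 · 0.1444 · 0.035216 = 0.040682

0.0407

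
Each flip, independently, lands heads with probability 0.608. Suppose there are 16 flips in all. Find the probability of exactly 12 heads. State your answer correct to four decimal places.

0.1097

X ~ Binomial(n=16, p=0.608).
P(X=12) = C(16,12) · p^12 · (1−p)^4
= 1820 · 0.0025518 · 0.023613 = 0.109663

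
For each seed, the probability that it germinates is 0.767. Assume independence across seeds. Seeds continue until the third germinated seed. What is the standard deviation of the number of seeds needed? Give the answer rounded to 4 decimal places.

1.0900

Y = total seeds until the third success; negative binomial with r=3, p=0.767.
SD(Y) = √[r(1−p)/p²] = √(1.188192) = 1.090042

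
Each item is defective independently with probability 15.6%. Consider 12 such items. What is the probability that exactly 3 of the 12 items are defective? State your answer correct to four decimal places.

X ~ Binomial(n=12, p=0.156).
P(X=3) = C(12,3) · p^3 · (1−p)^9
= 220 · 0.0037964 · 0.21731 = 0.181501

0.1815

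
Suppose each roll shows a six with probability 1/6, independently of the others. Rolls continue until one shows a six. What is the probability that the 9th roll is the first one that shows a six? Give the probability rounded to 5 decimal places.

0.03876

Geometric (trials to first success), p = 0.166667.
P(Y = 9) = (1−p)^8 · p = 0.23257 · 0.166667 = 0.0387613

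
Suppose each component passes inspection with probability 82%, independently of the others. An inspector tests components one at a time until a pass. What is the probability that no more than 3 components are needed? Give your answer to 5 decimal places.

0.99417

Y = number of components to the first success; geometric, p = 0.82.
P(Y ≤ 3) = 1 − (1−p)^3 = 1 − 0.0058320 = 0.9941680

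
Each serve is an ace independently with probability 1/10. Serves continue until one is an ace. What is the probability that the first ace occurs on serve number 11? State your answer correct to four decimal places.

Geometric (trials to first success), p = 0.10.
P(Y = 11) = (1−p)^10 · p = 0.34868 · 0.10 = 0.034868

0.0349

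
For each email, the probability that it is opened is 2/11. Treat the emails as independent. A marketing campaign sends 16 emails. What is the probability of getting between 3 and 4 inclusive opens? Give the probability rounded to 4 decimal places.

X ~ Binomial(16, 0.181818); P(3 ≤ X ≤ 4) = Σ C(16,k) p^k (1−p)^(16−k) over k:
  k=3: C(16,3)·0.181818^3·0.818182^13 = 0.247826
  k=4: C(16,4)·0.181818^4·0.818182^12 = 0.178986
Total = 0.426812

0.4268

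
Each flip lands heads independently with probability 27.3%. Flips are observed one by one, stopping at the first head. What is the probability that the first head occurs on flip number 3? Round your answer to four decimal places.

0.1443

Geometric (trials to first success), p = 0.273.
P(Y = 3) = (1−p)^2 · p = 0.52853 · 0.273 = 0.144288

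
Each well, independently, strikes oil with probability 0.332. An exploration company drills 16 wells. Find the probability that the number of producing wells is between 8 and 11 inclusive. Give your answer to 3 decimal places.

X ~ Binomial(16, 0.332); P(8 ≤ X ≤ 11) = Σ C(16,k) p^k (1−p)^(16−k) over k:
  k=8: C(16,8)·0.332^8·0.668^8 = 0.07532
  k=9: C(16,9)·0.332^9·0.668^7 = 0.03327
  k=10: C(16,10)·0.332^10·0.668^6 = 0.01158
  k=11: C(16,11)·0.332^11·0.668^5 = 0.00314
Total = 0.12331

0.123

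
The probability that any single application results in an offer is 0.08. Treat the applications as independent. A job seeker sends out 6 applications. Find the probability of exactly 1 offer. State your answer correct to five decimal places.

0.31636

X ~ Binomial(n=6, p=0.08).
P(X=1) = C(6,1) · p^1 · (1−p)^5
= 6 · 0.08 · 0.65908 = 0.3163591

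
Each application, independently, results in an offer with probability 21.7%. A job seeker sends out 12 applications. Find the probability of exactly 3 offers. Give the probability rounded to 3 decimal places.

0.249

X ~ Binomial(n=12, p=0.217).
P(X=3) = C(12,3) · p^3 · (1−p)^9
= 220 · 0.010218 · 0.11063 = 0.24869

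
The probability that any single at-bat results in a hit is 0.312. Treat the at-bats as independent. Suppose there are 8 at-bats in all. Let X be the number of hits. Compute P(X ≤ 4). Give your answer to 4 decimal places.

X ~ Binomial(8, 0.312); P(X ≤ 4) = Σ C(8,k) p^k (1−p)^(8−k) over k:
  k=0: C(8,0)·0.312^0·0.688^8 = 0.050200
  k=1: C(8,1)·0.312^1·0.688^7 = 0.182123
  k=2: C(8,2)·0.312^2·0.688^6 = 0.289067
  k=3: C(8,3)·0.312^3·0.688^5 = 0.262177
  k=4: C(8,4)·0.312^4·0.688^4 = 0.148618
Total = 0.932184

0.9322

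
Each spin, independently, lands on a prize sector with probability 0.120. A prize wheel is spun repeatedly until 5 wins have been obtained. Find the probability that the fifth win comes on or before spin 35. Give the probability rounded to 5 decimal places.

0.41249

Finishing within 35 spins ⇔ at least 5 successes in the first 35. With X ~ Binomial(35, 0.12), P(Y ≤ 35) = 1 − P(X ≤ 4).
  k=0: C(35,0)·0.12^0·0.88^35 = 0.0113997
  k=1: C(35,1)·0.12^1·0.88^34 = 0.0544077
  k=2: C(35,2)·0.12^2·0.88^33 = 0.1261269
  k=3: C(35,3)·0.12^3·0.88^32 = 0.1891903
  k=4: C(35,4)·0.12^4·0.88^31 = 0.2063894
1 − 0.5875140 = 0.4124860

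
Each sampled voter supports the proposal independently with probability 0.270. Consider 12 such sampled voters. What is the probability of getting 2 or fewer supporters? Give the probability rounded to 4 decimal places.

0.3313

X ~ Binomial(12, 0.27); P(X ≤ 2) = Σ C(12,k) p^k (1−p)^(12−k) over k:
  k=0: C(12,0)·0.27^0·0.73^12 = 0.022902
  k=1: C(12,1)·0.27^1·0.73^11 = 0.101647
  k=2: C(12,2)·0.27^2·0.73^10 = 0.206776
Total = 0.331325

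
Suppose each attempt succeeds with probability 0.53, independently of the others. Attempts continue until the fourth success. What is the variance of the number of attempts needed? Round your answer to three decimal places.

6.693

Y = total attempts until the fourth success; negative binomial with r=4, p=0.53.
Var(Y) = r(1−p)/p² = 4·0.47 / 0.53² = 6.69277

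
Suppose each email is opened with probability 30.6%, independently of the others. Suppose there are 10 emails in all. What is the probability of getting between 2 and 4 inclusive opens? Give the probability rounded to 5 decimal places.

0.69906

X ~ Binomial(10, 0.306); P(2 ≤ X ≤ 4) = Σ C(10,k) p^k (1−p)^(10−k) over k:
  k=2: C(10,2)·0.306^2·0.694^8 = 0.2267416
  k=3: C(10,3)·0.306^3·0.694^7 = 0.2666010
  k=4: C(10,4)·0.306^4·0.694^6 = 0.2057130
Total = 0.6990556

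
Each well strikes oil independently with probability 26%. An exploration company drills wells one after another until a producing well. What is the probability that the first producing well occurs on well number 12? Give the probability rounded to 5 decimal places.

0.00947

Geometric (trials to first success), p = 0.26.
P(Y = 12) = (1−p)^11 · p = 0.036438 · 0.26 = 0.0094738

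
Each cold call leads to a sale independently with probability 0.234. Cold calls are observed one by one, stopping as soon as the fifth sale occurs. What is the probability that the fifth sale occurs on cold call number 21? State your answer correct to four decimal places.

Y = trial on which the fifth success occurs; negative binomial, r=5, p=0.234.
P(Y=21) = C(20,4) · p^5 · (1−p)^16
= 4845 · 0.00070158 · 0.014049 = 0.047757

0.0478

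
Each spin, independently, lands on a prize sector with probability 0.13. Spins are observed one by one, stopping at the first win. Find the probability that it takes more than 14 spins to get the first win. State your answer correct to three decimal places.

Y = number of spins to the first success; geometric, p = 0.13.
P(Y > 14) = P(first 14 all fail) = (1−p)^14 = 0.14232

0.142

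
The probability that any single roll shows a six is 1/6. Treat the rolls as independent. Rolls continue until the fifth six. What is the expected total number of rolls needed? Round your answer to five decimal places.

Y = total rolls until the fifth success; negative binomial with r=5, p=0.166667.
E[Y] = r / p = 5 / 0.166667 = 30.0000000

30.00000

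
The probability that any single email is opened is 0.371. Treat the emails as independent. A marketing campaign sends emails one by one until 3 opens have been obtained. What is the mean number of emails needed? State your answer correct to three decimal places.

Y = total emails until the third success; negative binomial with r=3, p=0.371.
E[Y] = r / p = 3 / 0.371 = 8.08625

8.086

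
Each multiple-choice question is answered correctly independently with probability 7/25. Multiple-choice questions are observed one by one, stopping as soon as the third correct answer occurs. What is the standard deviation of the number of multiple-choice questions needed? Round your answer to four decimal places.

Y = total multiple-choice questions until the third success; negative binomial with r=3, p=0.28.
SD(Y) = √[r(1−p)/p²] = √(27.551020) = 5.248907

5.2489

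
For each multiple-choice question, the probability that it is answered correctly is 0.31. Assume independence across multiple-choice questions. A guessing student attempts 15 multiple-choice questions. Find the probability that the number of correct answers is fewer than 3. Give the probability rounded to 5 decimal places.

X ~ Binomial(15, 0.31); P(X ≤ 2) = Σ C(15,k) p^k (1−p)^(15−k) over k:
  k=0: C(15,0)·0.31^0·0.69^15 = 0.0038259
  k=1: C(15,1)·0.31^1·0.69^14 = 0.0257834
  k=2: C(15,2)·0.31^2·0.69^13 = 0.0810869
Total = 0.1106963

0.11070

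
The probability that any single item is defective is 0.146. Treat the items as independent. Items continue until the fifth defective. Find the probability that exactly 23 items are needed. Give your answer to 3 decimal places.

0.028

Y = trial on which the fifth success occurs; negative binomial, r=5, p=0.146.
P(Y=23) = C(22,4) · p^5 · (1−p)^18
= 7315 · 6.6338e-05 · 0.058377 = 0.02833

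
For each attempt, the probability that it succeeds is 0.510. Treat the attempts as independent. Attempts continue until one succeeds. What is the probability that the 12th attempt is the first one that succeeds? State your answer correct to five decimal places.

0.00020

Geometric (trials to first success), p = 0.51.
P(Y = 12) = (1−p)^11 · p = 0.00039098 · 0.51 = 0.0001994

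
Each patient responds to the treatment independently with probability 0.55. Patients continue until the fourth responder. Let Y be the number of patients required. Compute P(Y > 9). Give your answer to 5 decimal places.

Needing more than 9 patients ⇔ fewer than 4 successes in the first 9. With X ~ Binomial(9, 0.55), P(Y > 9) = P(X ≤ 3).
  k=0: C(9,0)·0.55^0·0.45^9 = 0.0007567
  k=1: C(9,1)·0.55^1·0.45^8 = 0.0083235
  k=2: C(9,2)·0.55^2·0.45^7 = 0.0406926
  k=3: C(9,3)·0.55^3·0.45^6 = 0.1160493
P(X ≤ 3) = 0.1658220

0.16582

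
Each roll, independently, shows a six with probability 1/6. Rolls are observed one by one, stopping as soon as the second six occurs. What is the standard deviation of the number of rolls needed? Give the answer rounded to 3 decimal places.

7.746

Y = total rolls until the second success; negative binomial with r=2, p=0.166667.
SD(Y) = √[r(1−p)/p²] = √(60.00000) = 7.74597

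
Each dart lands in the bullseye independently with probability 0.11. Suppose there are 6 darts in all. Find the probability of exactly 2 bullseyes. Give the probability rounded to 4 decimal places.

X ~ Binomial(n=6, p=0.11).
P(X=2) = C(6,2) · p^2 · (1−p)^4
= 15 · 0.0121 · 0.62742 = 0.113877

0.1139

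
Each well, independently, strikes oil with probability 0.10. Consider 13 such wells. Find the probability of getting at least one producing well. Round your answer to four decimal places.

P(at least one) = 1 − P(none) = 1 − (1 − 0.10)^13
= 1 − 0.254187 = 0.745813

0.7458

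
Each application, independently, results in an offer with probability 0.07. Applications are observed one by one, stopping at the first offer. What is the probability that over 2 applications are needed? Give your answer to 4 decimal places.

Y = number of applications to the first success; geometric, p = 0.07.
P(Y > 2) = P(first 2 all fail) = (1−p)^2 = 0.864900

0.8649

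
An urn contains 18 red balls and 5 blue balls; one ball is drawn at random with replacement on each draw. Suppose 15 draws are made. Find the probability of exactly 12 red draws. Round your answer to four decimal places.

X ~ Binomial(n=15, p=0.782609).
P(X=12) = C(15,12) · p^12 · (1−p)^3
= 455 · 0.052788 · 0.010274 = 0.246760

0.2468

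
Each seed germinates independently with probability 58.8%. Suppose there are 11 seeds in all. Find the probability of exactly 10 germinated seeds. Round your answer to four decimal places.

0.0224

X ~ Binomial(n=11, p=0.588).
P(X=10) = C(11,10) · p^10 · (1−p)^1
= 11 · 0.0049405 · 0.412 = 0.022390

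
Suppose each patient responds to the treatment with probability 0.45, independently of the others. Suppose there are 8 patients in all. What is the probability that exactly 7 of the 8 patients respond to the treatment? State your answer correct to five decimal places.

0.01644

X ~ Binomial(n=8, p=0.45).
P(X=7) = C(8,7) · p^7 · (1−p)^1
= 8 · 0.0037367 · 0.55 = 0.0164415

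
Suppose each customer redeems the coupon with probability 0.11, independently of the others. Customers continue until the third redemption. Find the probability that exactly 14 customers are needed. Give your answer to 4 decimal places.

0.0288

Y = trial on which the third success occurs; negative binomial, r=3, p=0.11.
P(Y=14) = C(13,2) · p^3 · (1−p)^11
= 78 · 0.001331 · 0.27752 = 0.028811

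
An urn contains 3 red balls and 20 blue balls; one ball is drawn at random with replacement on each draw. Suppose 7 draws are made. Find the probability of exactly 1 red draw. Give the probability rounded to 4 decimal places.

0.3947

X ~ Binomial(n=7, p=0.130435).
P(X=1) = C(7,1) · p^1 · (1−p)^6
= 7 · 0.13043 · 0.43233 = 0.394734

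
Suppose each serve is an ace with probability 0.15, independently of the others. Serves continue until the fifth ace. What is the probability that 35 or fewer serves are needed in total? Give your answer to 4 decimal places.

0.6193

Finishing within 35 serves ⇔ at least 5 successes in the first 35. With X ~ Binomial(35, 0.15), P(Y ≤ 35) = 1 − P(X ≤ 4).
  k=0: C(35,0)·0.15^0·0.85^35 = 0.003386
  k=1: C(35,1)·0.15^1·0.85^34 = 0.020912
  k=2: C(35,2)·0.15^2·0.85^33 = 0.062737
  k=3: C(35,3)·0.15^3·0.85^32 = 0.121784
  k=4: C(35,4)·0.15^4·0.85^31 = 0.171930
1 − 0.380749 = 0.619251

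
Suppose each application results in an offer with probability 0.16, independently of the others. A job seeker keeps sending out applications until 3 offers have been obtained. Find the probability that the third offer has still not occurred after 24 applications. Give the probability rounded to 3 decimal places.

0.237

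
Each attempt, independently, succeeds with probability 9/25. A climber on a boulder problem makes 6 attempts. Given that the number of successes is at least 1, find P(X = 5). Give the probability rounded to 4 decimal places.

0.0249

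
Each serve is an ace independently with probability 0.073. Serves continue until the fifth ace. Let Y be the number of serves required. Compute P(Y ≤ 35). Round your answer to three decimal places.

0.109

Finishing within 35 serves ⇔ at least 5 successes in the first 35. With X ~ Binomial(35, 0.073), P(Y ≤ 35) = 1 − P(X ≤ 4).
  k=0: C(35,0)·0.073^0·0.927^35 = 0.07044
  k=1: C(35,1)·0.073^1·0.927^34 = 0.19413
  k=2: C(35,2)·0.073^2·0.927^33 = 0.25989
  k=3: C(35,3)·0.073^3·0.927^32 = 0.22513
  k=4: C(35,4)·0.073^4·0.927^31 = 0.14183
1 − 0.89142 = 0.10858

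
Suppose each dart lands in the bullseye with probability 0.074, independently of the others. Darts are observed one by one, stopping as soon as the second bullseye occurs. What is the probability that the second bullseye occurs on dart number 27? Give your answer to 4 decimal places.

Y = trial on which the second success occurs; negative binomial, r=2, p=0.074.
P(Y=27) = C(26,1) · p^2 · (1−p)^25
= 26 · 0.005476 · 0.14631 = 0.020831

0.0208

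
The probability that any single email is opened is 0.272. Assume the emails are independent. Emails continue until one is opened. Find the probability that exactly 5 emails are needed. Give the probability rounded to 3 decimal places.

Geometric (trials to first success), p = 0.272.
P(Y = 5) = (1−p)^4 · p = 0.28088 · 0.272 = 0.07640

0.076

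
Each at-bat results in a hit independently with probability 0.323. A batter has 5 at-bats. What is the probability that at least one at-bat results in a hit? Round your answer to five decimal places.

0.85779

P(at least one) = 1 − P(none) = 1 − (1 − 0.323)^5
= 1 − 0.1422143 = 0.8577857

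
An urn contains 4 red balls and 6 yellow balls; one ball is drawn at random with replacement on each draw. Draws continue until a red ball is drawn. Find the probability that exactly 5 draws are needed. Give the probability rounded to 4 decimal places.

0.0518

Geometric (trials to first success), p = 0.40.
P(Y = 5) = (1−p)^4 · p = 0.1296 · 0.40 = 0.051840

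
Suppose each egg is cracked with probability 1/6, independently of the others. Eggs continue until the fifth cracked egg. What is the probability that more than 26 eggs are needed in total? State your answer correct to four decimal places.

Needing more than 26 eggs ⇔ fewer than 5 successes in the first 26. With X ~ Binomial(26, 0.166667), P(Y > 26) = P(X ≤ 4).
  k=0: C(26,0)·0.166667^0·0.833333^26 = 0.008735
  k=1: C(26,1)·0.166667^1·0.833333^25 = 0.045425
  k=2: C(26,2)·0.166667^2·0.833333^24 = 0.113561
  k=3: C(26,3)·0.166667^3·0.833333^23 = 0.181698
  k=4: C(26,4)·0.166667^4·0.833333^22 = 0.208953
P(X ≤ 4) = 0.558373

0.5584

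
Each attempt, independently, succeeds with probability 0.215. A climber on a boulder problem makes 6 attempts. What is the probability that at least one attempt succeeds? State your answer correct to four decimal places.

0.7660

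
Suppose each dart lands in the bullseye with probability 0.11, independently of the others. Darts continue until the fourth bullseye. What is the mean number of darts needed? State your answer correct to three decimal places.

Y = total darts until the fourth success; negative binomial with r=4, p=0.11.
E[Y] = r / p = 4 / 0.11 = 36.36364

36.364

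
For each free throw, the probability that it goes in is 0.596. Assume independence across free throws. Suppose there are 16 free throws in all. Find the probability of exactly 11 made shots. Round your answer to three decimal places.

X ~ Binomial(n=16, p=0.596).
P(X=11) = C(16,11) · p^11 · (1−p)^5
= 4368 · 0.0033706 · 0.010762 = 0.15845

0.158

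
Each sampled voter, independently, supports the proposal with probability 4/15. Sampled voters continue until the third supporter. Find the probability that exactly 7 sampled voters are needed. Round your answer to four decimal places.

0.0823

Y = trial on which the third success occurs; negative binomial, r=3, p=0.266667.
P(Y=7) = C(6,2) · p^3 · (1−p)^4
= 15 · 0.018963 · 0.2892 = 0.082263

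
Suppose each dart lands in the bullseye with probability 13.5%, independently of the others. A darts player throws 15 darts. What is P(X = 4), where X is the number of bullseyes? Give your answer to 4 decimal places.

X ~ Binomial(n=15, p=0.135).
P(X=4) = C(15,4) · p^4 · (1−p)^11
= 1365 · 0.00033215 · 0.20285 = 0.091970

0.0920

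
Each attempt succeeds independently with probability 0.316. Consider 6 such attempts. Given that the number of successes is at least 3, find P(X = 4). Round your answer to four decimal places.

0.2448

X ~ Binomial(6, 0.316). Want P(X=4 | X≥3) = P(X=4) / P(X≥3).
P(X=4) = C(6,4)·0.316^4·0.684^2 = 0.069976
P(X≥3) = 1 − 0.102409 − 0.283870 − 0.327861 = 0.285861
Ratio = 0.069976 / 0.285861 = 0.244792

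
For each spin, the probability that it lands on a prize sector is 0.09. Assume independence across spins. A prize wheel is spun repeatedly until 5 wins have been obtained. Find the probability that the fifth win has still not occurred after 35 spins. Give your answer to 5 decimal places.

Needing more than 35 spins ⇔ fewer than 5 successes in the first 35. With X ~ Binomial(35, 0.09), P(Y > 35) = P(X ≤ 4).
  k=0: C(35,0)·0.09^0·0.91^35 = 0.0368510
  k=1: C(35,1)·0.09^1·0.91^34 = 0.1275610
  k=2: C(35,2)·0.09^2·0.91^33 = 0.2144707
  k=3: C(35,3)·0.09^3·0.91^32 = 0.2333252
  k=4: C(35,4)·0.09^4·0.91^31 = 0.1846090
P(X ≤ 4) = 0.7968169

0.79682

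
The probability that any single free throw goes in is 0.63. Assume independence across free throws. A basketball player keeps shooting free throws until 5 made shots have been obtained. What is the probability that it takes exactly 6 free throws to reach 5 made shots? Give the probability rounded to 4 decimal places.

0.1836

Y = trial on which the fifth success occurs; negative binomial, r=5, p=0.63.
P(Y=6) = C(5,4) · p^5 · (1−p)^1
= 5 · 0.099244 · 0.37 = 0.183601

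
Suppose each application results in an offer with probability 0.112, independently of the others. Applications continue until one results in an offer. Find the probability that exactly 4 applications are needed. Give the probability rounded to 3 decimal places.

Geometric (trials to first success), p = 0.112.
P(Y = 4) = (1−p)^3 · p = 0.70023 · 0.112 = 0.07843

0.078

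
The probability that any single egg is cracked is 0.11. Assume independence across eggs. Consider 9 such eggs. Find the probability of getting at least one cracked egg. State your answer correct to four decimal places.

0.6496

P(at least one) = 1 − P(none) = 1 − (1 − 0.11)^9
= 1 − 0.350356 = 0.649644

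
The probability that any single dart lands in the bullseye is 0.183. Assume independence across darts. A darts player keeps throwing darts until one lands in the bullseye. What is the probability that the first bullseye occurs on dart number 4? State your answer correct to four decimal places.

0.0998

Geometric (trials to first success), p = 0.183.
P(Y = 4) = (1−p)^3 · p = 0.54534 · 0.183 = 0.099797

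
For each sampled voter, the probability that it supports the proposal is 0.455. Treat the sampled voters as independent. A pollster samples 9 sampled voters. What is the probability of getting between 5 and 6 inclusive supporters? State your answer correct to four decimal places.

0.3374

X ~ Binomial(9, 0.455); P(5 ≤ X ≤ 6) = Σ C(9,k) p^k (1−p)^(9−k) over k:
  k=5: C(9,5)·0.455^5·0.545^4 = 0.216777
  k=6: C(9,6)·0.455^6·0.545^3 = 0.120653
Total = 0.337430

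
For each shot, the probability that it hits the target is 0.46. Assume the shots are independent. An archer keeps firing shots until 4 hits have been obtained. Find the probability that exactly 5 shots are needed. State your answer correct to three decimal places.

Y = trial on which the fourth success occurs; negative binomial, r=4, p=0.46.
P(Y=5) = C(4,3) · p^4 · (1−p)^1
= 4 · 0.044775 · 0.54 = 0.09671

0.097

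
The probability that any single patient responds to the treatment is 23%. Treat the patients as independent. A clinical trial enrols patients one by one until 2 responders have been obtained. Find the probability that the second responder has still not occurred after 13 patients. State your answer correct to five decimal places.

Needing more than 13 patients ⇔ fewer than 2 successes in the first 13. With X ~ Binomial(13, 0.23), P(Y > 13) = P(X ≤ 1).
  k=0: C(13,0)·0.23^0·0.77^13 = 0.0334487
  k=1: C(13,1)·0.23^1·0.77^12 = 0.1298853
P(X ≤ 1) = 0.1633340

0.16333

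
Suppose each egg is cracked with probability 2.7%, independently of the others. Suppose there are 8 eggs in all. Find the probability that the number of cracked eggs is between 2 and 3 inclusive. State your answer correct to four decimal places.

X ~ Binomial(8, 0.027); P(2 ≤ X ≤ 3) = Σ C(8,k) p^k (1−p)^(8−k) over k:
  k=2: C(8,2)·0.027^2·0.973^6 = 0.017321
  k=3: C(8,3)·0.027^3·0.973^5 = 0.000961
Total = 0.018282

0.0183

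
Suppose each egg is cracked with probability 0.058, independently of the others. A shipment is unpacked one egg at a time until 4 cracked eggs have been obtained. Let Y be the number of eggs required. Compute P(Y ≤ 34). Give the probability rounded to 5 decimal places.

Finishing within 34 eggs ⇔ at least 4 successes in the first 34. With X ~ Binomial(34, 0.058), P(Y ≤ 34) = 1 − P(X ≤ 3).
  k=0: C(34,0)·0.058^0·0.942^34 = 0.1311386
  k=1: C(34,1)·0.058^1·0.942^33 = 0.2745280
  k=2: C(34,2)·0.058^2·0.942^32 = 0.2788995
  k=3: C(34,3)·0.058^3·0.942^31 = 0.1831697
1 − 0.8677358 = 0.1322642

0.13226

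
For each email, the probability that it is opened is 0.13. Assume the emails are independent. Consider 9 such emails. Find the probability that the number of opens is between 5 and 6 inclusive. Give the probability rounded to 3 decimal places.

0.003

X ~ Binomial(9, 0.13); P(5 ≤ X ≤ 6) = Σ C(9,k) p^k (1−p)^(9−k) over k:
  k=5: C(9,5)·0.13^5·0.87^4 = 0.00268
  k=6: C(9,6)·0.13^6·0.87^3 = 0.00027
Total = 0.00295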